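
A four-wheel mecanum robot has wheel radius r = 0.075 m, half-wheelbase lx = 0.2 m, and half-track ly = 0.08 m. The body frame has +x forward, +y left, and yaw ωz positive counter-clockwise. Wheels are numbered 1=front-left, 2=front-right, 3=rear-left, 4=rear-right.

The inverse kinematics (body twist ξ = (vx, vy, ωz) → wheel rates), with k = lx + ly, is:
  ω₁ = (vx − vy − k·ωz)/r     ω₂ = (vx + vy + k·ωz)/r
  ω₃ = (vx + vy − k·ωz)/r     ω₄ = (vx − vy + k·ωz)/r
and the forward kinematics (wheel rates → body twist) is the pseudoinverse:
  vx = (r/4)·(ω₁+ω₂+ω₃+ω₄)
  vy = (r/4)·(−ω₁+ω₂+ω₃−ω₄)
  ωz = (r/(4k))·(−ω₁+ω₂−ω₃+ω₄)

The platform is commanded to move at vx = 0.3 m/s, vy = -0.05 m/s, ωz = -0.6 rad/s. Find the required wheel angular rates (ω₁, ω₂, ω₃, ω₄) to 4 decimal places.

(6.9067, 1.0933, 5.5733, 2.4267)

k = lx + ly = 0.2 + 0.08 = 0.2800;  k·ωz = 0.2800·-0.6 = -0.1680
ω₁ (FL) = (vx − vy − k·ωz)/r = 0.5180/0.075 = 6.9067
ω₂ (FR) = (vx + vy + k·ωz)/r = 0.0820/0.075 = 1.0933
ω₃ (RL) = (vx + vy − k·ωz)/r = 0.4180/0.075 = 5.5733
ω₄ (RR) = (vx − vy + k·ωz)/r = 0.1820/0.075 = 2.4267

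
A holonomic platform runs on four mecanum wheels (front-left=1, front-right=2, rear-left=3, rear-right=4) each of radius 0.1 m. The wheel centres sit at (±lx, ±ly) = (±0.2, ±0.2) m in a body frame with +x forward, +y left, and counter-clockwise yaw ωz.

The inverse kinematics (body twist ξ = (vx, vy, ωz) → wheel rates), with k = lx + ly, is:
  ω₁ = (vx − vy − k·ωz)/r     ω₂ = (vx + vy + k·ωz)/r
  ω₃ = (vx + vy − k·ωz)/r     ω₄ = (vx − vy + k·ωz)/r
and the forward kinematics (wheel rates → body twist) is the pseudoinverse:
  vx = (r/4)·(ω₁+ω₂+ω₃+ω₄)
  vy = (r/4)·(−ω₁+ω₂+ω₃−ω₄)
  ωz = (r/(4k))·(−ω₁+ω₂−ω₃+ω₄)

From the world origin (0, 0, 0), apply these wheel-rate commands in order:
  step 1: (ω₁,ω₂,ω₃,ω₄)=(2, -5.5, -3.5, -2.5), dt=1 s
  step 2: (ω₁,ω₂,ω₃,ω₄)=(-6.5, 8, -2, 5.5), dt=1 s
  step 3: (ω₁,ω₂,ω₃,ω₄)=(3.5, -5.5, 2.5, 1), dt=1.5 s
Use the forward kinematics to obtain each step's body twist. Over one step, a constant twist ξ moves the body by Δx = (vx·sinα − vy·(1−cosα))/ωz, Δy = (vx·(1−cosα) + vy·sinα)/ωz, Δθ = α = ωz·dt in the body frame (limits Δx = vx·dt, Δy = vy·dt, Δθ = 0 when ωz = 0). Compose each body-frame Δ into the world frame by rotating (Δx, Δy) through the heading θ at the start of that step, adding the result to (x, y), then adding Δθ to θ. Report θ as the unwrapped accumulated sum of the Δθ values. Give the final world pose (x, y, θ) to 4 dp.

(-0.0357, -0.1871, -0.0156)

step 1: ξ=(vx,vy,ωz)=(-0.2375, -0.2125, -0.4062), dt=1.0 → body Δ=(-0.2736, -0.1591, -0.4062) → world pose (-0.2736, -0.1591, -0.4062)
step 2: ξ=(vx,vy,ωz)=(0.1250, 0.1750, 1.3750), dt=1.0 → body Δ=(-0.0133, 0.1981, 1.3750) → world pose (-0.2076, 0.0281, 0.9688)
step 3: ξ=(vx,vy,ωz)=(0.0375, -0.1875, -0.6562), dt=1.5 → body Δ=(-0.0800, -0.2635, -0.9844) → world pose (-0.0357, -0.1871, -0.0156)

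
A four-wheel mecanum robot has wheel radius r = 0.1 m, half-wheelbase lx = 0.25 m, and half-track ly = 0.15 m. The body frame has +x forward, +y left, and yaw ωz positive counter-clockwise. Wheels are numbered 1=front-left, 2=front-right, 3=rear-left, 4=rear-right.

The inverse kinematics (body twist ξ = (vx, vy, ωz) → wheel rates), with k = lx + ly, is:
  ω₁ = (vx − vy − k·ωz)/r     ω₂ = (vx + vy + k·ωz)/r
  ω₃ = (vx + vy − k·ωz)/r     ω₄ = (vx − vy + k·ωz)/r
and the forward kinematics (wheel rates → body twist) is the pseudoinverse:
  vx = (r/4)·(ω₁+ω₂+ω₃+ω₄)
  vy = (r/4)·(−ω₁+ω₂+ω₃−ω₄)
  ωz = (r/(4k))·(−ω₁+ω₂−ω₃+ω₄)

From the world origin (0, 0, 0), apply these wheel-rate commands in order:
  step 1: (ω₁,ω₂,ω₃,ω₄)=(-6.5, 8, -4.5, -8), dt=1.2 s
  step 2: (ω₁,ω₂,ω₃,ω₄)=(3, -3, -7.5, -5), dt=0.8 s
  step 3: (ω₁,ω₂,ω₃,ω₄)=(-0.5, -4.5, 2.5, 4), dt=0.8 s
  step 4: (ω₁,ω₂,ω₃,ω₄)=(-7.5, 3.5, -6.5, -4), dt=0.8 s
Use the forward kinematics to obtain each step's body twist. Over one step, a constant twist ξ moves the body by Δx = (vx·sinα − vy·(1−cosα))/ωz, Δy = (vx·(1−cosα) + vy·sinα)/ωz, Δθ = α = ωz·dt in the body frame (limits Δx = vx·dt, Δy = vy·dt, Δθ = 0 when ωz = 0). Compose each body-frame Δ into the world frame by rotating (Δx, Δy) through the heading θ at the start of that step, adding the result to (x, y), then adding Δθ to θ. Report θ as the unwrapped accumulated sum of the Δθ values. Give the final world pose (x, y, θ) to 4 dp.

(-0.8007, -0.1238, 1.2000)

step 1: ξ=(vx,vy,ωz)=(-0.2750, 0.4500, 0.6875), dt=1.2 → body Δ=(-0.5042, 0.3522, 0.8250) → world pose (-0.5042, 0.3522, 0.8250)
step 2: ξ=(vx,vy,ωz)=(-0.3125, -0.2125, -0.2188), dt=0.8 → body Δ=(-0.2636, -0.1473, -0.1750) → world pose (-0.5749, 0.0587, 0.6500)
step 3: ξ=(vx,vy,ωz)=(0.0375, -0.1375, -0.1562), dt=0.8 → body Δ=(0.0231, -0.1116, -0.1250) → world pose (-0.4890, -0.0162, 0.5250)
step 4: ξ=(vx,vy,ωz)=(-0.3625, 0.2125, 0.8438), dt=0.8 → body Δ=(-0.3237, 0.0632, 0.6750) → world pose (-0.8007, -0.1238, 1.2000)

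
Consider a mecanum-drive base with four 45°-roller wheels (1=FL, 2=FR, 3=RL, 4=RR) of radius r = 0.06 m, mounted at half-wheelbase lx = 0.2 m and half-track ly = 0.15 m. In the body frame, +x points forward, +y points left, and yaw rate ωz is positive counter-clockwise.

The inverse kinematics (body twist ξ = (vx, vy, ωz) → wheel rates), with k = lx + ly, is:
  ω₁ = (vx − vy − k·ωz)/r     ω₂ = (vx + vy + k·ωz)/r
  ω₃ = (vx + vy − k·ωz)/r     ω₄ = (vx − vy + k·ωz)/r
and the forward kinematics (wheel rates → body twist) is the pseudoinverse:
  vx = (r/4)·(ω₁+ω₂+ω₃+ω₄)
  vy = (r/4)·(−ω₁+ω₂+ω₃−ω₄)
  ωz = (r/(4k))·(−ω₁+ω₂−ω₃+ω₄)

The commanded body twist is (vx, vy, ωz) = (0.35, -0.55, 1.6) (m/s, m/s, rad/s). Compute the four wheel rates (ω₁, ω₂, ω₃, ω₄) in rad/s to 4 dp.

(5.6667, 6.0000, -12.6667, 24.3333)

k = lx + ly = 0.2 + 0.15 = 0.3500;  k·ωz = 0.3500·1.6 = 0.5600
ω₁ (FL) = (vx − vy − k·ωz)/r = 0.3400/0.06 = 5.6667
ω₂ (FR) = (vx + vy + k·ωz)/r = 0.3600/0.06 = 6.0000
ω₃ (RL) = (vx + vy − k·ωz)/r = -0.7600/0.06 = -12.6667
ω₄ (RR) = (vx − vy + k·ωz)/r = 1.4600/0.06 = 24.3333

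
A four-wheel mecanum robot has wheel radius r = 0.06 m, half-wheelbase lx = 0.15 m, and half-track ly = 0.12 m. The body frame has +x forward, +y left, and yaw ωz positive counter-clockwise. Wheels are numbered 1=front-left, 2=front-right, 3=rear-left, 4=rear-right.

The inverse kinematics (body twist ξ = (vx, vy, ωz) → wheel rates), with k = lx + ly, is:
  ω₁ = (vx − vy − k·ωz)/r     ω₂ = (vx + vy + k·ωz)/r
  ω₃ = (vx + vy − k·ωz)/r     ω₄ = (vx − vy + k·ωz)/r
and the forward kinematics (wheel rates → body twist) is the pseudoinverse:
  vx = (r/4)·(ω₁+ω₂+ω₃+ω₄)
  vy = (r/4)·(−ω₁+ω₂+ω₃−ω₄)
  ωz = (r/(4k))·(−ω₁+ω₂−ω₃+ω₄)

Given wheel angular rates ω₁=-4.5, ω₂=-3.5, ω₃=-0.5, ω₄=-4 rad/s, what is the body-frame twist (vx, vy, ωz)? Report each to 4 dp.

(-0.1875, 0.0675, -0.1389)

k = lx + ly = 0.15 + 0.12 = 0.2700
ω₁+ω₂+ω₃+ω₄ = -12.5000  →  vx = (0.06/4)·-12.5000 = -0.1875
−ω₁+ω₂+ω₃−ω₄ = 4.5000  →  vy = (0.06/4)·4.5000 = 0.0675
−ω₁+ω₂−ω₃+ω₄ = -2.5000  →  ωz = (0.06/1.0800)·-2.5000 = -0.1389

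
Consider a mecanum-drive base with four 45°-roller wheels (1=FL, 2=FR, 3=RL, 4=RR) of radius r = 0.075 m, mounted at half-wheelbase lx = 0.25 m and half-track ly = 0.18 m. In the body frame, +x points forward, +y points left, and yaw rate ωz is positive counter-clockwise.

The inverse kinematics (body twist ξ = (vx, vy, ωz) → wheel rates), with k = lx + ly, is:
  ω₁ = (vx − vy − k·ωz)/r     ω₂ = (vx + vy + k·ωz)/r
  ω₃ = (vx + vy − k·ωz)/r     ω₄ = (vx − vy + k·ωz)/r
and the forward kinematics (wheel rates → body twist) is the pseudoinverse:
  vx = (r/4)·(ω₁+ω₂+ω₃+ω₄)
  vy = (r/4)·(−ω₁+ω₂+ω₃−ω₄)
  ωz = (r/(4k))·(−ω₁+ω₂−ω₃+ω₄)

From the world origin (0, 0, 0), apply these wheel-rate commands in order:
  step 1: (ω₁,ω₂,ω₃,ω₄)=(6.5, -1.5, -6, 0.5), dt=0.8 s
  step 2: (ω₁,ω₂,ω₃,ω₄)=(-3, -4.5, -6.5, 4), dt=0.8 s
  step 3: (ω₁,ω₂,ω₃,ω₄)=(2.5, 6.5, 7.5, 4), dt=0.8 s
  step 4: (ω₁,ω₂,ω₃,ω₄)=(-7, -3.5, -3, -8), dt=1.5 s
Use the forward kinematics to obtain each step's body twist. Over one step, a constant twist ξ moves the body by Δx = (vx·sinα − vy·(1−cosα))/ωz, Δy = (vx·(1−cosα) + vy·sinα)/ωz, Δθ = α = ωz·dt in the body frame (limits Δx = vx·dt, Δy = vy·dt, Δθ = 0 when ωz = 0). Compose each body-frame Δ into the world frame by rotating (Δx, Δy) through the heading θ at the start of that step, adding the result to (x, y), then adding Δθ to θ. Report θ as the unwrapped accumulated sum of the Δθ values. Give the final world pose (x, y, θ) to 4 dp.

step 1: ξ=(vx,vy,ωz)=(-0.0094, -0.2719, -0.0654), dt=0.8 → body Δ=(-0.0132, -0.2172, -0.0523) → world pose (-0.0132, -0.2172, -0.0523)
step 2: ξ=(vx,vy,ωz)=(-0.1875, -0.2250, 0.3924), dt=0.8 → body Δ=(-0.1195, -0.2004, 0.3140) → world pose (-0.1430, -0.4111, 0.2616)
step 3: ξ=(vx,vy,ωz)=(0.3844, 0.1406, 0.0218), dt=0.8 → body Δ=(0.3065, 0.1152, 0.0174) → world pose (0.1233, -0.2206, 0.2791)
step 4: ξ=(vx,vy,ωz)=(-0.4031, 0.1594, -0.0654), dt=1.5 → body Δ=(-0.5920, 0.2683, -0.0981) → world pose (-0.5198, -0.1257, 0.1810)

(-0.5198, -0.1257, 0.1810)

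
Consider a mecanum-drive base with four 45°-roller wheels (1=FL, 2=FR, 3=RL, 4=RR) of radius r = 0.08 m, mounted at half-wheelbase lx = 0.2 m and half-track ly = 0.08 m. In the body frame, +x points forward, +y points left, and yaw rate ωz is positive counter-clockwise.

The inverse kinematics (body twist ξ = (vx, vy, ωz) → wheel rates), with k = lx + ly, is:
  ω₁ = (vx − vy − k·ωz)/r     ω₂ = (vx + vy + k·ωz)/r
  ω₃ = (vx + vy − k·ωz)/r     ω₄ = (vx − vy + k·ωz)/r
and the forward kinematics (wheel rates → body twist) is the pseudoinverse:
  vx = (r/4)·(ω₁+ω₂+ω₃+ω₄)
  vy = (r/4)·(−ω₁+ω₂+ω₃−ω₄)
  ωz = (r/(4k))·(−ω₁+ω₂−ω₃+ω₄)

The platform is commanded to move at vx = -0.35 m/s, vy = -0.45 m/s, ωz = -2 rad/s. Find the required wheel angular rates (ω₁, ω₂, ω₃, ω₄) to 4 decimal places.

k = lx + ly = 0.2 + 0.08 = 0.2800;  k·ωz = 0.2800·-2 = -0.5600
ω₁ (FL) = (vx − vy − k·ωz)/r = 0.6600/0.08 = 8.2500
ω₂ (FR) = (vx + vy + k·ωz)/r = -1.3600/0.08 = -17.0000
ω₃ (RL) = (vx + vy − k·ωz)/r = -0.2400/0.08 = -3.0000
ω₄ (RR) = (vx − vy + k·ωz)/r = -0.4600/0.08 = -5.7500

(8.2500, -17.0000, -3.0000, -5.7500)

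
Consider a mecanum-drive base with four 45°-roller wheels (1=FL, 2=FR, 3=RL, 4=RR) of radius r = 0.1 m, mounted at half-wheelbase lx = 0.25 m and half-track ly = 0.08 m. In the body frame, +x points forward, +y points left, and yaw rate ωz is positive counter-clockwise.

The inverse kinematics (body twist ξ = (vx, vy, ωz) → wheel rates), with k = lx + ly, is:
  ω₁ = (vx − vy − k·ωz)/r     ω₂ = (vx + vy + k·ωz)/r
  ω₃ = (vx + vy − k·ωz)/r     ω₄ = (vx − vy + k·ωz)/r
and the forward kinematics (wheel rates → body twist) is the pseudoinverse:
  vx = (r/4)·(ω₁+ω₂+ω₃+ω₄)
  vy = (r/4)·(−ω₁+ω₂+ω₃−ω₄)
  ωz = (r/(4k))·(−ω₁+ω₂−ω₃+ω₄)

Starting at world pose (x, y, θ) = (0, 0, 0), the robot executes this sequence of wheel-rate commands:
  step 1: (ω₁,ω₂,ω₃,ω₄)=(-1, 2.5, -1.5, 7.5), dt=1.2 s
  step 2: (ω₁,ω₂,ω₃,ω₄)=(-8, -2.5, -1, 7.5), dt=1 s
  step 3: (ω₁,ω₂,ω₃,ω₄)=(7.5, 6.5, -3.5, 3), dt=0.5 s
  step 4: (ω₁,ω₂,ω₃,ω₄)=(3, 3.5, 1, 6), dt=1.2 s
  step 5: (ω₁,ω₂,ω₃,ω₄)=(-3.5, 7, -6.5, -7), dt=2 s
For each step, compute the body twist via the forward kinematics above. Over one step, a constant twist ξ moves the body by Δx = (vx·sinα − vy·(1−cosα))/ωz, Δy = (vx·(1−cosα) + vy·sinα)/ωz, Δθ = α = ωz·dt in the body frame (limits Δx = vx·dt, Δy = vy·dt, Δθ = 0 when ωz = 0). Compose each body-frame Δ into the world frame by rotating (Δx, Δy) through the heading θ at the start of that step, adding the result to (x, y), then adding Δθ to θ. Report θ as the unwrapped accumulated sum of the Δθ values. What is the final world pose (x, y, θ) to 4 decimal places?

(0.6512, 0.1814, 4.4205)

step 1: ξ=(vx,vy,ωz)=(0.1875, -0.1375, 0.9470), dt=1.2 → body Δ=(0.2637, -0.0170, 1.1364) → world pose (0.2637, -0.0170, 1.1364)
step 2: ξ=(vx,vy,ωz)=(-0.1000, -0.0750, 1.0606), dt=1.0 → body Δ=(-0.0461, -0.1100, 1.0606) → world pose (0.3440, -0.1051, 2.1970)
step 3: ξ=(vx,vy,ωz)=(0.3375, -0.1875, 0.4167), dt=0.5 → body Δ=(0.1773, -0.0756, 0.2083) → world pose (0.3014, 0.0828, 2.4053)
step 4: ξ=(vx,vy,ωz)=(0.3375, -0.1125, 0.4167), dt=1.2 → body Δ=(0.4214, -0.0303, 0.5000) → world pose (0.0095, 0.3882, 2.9053)
step 5: ξ=(vx,vy,ωz)=(-0.2500, 0.2750, 0.7576), dt=2.0 → body Δ=(-0.6723, 0.0508, 1.5152) → world pose (0.6512, 0.1814, 4.4205)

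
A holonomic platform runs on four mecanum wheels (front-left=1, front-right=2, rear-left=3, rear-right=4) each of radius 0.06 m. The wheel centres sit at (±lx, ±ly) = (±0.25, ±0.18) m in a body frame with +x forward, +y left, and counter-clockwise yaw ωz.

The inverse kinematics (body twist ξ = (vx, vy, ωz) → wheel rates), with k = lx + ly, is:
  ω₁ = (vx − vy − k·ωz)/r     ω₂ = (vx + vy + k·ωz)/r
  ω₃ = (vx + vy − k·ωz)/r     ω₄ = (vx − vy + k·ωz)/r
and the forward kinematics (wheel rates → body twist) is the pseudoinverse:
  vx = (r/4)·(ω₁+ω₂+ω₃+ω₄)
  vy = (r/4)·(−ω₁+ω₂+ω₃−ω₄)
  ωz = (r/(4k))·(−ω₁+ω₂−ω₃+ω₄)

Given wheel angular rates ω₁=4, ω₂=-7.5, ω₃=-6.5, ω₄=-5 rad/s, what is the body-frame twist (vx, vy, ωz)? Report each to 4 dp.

k = lx + ly = 0.25 + 0.18 = 0.4300
ω₁+ω₂+ω₃+ω₄ = -15.0000  →  vx = (0.06/4)·-15.0000 = -0.2250
−ω₁+ω₂+ω₃−ω₄ = -13.0000  →  vy = (0.06/4)·-13.0000 = -0.1950
−ω₁+ω₂−ω₃+ω₄ = -10.0000  →  ωz = (0.06/1.7200)·-10.0000 = -0.3488

(-0.2250, -0.1950, -0.3488)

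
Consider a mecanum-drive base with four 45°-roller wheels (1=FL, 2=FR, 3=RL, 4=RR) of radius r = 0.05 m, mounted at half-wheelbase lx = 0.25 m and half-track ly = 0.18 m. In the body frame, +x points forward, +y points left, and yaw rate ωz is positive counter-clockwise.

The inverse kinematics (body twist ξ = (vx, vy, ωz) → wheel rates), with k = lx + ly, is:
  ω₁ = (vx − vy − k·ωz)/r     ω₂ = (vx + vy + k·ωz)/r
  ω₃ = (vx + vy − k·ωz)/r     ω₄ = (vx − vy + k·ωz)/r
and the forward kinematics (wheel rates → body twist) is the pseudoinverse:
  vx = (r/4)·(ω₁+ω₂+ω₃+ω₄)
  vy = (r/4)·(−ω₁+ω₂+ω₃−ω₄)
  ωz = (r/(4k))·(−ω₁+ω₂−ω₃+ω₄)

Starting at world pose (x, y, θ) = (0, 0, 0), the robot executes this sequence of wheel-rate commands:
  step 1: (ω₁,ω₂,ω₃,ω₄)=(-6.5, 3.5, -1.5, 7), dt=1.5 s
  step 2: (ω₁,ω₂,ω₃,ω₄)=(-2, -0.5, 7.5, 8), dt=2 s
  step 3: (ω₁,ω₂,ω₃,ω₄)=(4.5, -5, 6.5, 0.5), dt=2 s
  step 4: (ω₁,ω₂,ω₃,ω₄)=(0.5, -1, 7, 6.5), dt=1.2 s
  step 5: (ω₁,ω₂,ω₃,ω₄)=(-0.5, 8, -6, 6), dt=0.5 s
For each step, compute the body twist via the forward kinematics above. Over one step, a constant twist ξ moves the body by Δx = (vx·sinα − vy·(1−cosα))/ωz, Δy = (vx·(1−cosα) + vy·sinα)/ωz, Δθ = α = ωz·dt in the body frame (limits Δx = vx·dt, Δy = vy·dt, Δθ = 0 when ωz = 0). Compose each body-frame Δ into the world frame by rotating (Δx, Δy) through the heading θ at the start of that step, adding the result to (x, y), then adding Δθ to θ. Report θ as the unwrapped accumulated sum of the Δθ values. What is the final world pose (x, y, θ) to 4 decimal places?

step 1: ξ=(vx,vy,ωz)=(0.0313, 0.0187, 0.5378), dt=1.5 → body Δ=(0.0312, 0.0431, 0.8067) → world pose (0.0312, 0.0431, 0.8067)
step 2: ξ=(vx,vy,ωz)=(0.1625, 0.0125, 0.0581), dt=2.0 → body Δ=(0.3228, 0.0438, 0.1163) → world pose (0.2229, 0.3065, 0.9230)
step 3: ξ=(vx,vy,ωz)=(0.0813, -0.0437, -0.4506), dt=2.0 → body Δ=(0.1046, -0.1445, -0.9012) → world pose (0.4013, 0.3026, 0.0218)
step 4: ξ=(vx,vy,ωz)=(0.1625, -0.0125, -0.0581), dt=1.2 → body Δ=(0.1943, -0.0218, -0.0698) → world pose (0.5960, 0.2851, -0.0480)
step 5: ξ=(vx,vy,ωz)=(0.0938, -0.0438, 0.5959), dt=0.5 → body Δ=(0.0494, -0.0146, 0.2980) → world pose (0.6447, 0.2681, 0.2500)

(0.6447, 0.2681, 0.2500)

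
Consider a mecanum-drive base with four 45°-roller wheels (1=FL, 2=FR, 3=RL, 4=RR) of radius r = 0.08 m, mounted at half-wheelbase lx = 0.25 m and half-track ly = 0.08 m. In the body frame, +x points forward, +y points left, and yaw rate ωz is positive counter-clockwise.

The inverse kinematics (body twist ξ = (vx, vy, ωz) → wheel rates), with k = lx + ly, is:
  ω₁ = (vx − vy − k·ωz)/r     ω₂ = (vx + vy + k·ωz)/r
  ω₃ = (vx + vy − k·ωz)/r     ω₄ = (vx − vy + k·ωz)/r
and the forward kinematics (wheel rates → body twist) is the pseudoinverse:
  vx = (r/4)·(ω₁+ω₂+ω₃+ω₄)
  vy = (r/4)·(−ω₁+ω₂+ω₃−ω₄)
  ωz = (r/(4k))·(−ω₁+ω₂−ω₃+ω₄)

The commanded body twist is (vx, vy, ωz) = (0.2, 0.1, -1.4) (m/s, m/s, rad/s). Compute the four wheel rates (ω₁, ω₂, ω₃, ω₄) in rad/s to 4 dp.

k = lx + ly = 0.25 + 0.08 = 0.3300;  k·ωz = 0.3300·-1.4 = -0.4620
ω₁ (FL) = (vx − vy − k·ωz)/r = 0.5620/0.08 = 7.0250
ω₂ (FR) = (vx + vy + k·ωz)/r = -0.1620/0.08 = -2.0250
ω₃ (RL) = (vx + vy − k·ωz)/r = 0.7620/0.08 = 9.5250
ω₄ (RR) = (vx − vy + k·ωz)/r = -0.3620/0.08 = -4.5250

(7.0250, -2.0250, 9.5250, -4.5250)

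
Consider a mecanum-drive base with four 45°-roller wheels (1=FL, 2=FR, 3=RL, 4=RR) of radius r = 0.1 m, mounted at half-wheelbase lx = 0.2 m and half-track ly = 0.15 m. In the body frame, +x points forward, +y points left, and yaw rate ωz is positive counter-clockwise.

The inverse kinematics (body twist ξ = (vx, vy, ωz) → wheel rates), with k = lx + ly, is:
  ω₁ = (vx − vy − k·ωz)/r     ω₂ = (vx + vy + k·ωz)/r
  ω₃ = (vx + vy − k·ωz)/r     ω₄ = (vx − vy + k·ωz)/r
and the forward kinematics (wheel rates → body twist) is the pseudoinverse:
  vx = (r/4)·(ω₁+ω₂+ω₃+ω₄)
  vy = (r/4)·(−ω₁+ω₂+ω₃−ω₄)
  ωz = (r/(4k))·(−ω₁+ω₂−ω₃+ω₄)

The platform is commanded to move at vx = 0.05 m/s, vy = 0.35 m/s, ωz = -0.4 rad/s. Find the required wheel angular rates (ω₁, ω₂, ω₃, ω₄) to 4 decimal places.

(-1.6000, 2.6000, 5.4000, -4.4000)

k = lx + ly = 0.2 + 0.15 = 0.3500;  k·ωz = 0.3500·-0.4 = -0.1400
ω₁ (FL) = (vx − vy − k·ωz)/r = -0.1600/0.1 = -1.6000
ω₂ (FR) = (vx + vy + k·ωz)/r = 0.2600/0.1 = 2.6000
ω₃ (RL) = (vx + vy − k·ωz)/r = 0.5400/0.1 = 5.4000
ω₄ (RR) = (vx − vy + k·ωz)/r = -0.4400/0.1 = -4.4000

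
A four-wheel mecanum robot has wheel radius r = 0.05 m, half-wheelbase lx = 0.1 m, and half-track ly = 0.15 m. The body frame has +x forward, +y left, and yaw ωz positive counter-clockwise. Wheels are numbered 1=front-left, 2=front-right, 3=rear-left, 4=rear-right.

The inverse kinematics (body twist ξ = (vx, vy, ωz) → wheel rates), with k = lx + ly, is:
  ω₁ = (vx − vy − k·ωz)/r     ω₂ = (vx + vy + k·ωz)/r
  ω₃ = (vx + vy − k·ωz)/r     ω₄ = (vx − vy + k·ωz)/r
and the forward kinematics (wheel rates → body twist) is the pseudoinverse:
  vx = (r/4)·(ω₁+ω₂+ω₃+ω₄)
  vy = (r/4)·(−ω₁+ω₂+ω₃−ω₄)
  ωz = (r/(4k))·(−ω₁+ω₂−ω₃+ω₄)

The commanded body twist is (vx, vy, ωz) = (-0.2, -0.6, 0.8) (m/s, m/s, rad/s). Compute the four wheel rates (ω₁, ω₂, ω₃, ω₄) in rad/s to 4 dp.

k = lx + ly = 0.1 + 0.15 = 0.2500;  k·ωz = 0.2500·0.8 = 0.2000
ω₁ (FL) = (vx − vy − k·ωz)/r = 0.2000/0.05 = 4.0000
ω₂ (FR) = (vx + vy + k·ωz)/r = -0.6000/0.05 = -12.0000
ω₃ (RL) = (vx + vy − k·ωz)/r = -1.0000/0.05 = -20.0000
ω₄ (RR) = (vx − vy + k·ωz)/r = 0.6000/0.05 = 12.0000

(4.0000, -12.0000, -20.0000, 12.0000)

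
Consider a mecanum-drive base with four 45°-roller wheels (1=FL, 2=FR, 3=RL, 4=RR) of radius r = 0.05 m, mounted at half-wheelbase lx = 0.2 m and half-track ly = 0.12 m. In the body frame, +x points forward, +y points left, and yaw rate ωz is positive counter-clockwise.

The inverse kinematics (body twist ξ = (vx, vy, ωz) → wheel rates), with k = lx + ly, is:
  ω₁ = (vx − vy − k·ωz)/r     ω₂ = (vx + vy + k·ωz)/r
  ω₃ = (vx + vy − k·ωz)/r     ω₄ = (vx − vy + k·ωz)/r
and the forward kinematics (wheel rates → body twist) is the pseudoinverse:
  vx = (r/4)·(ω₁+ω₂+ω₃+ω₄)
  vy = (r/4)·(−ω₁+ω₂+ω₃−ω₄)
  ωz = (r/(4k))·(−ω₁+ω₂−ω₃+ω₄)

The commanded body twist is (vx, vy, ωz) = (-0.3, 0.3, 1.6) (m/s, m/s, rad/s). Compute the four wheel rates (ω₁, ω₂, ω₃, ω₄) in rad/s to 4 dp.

(-22.2400, 10.2400, -10.2400, -1.7600)

k = lx + ly = 0.2 + 0.12 = 0.3200;  k·ωz = 0.3200·1.6 = 0.5120
ω₁ (FL) = (vx − vy − k·ωz)/r = -1.1120/0.05 = -22.2400
ω₂ (FR) = (vx + vy + k·ωz)/r = 0.5120/0.05 = 10.2400
ω₃ (RL) = (vx + vy − k·ωz)/r = -0.5120/0.05 = -10.2400
ω₄ (RR) = (vx − vy + k·ωz)/r = -0.0880/0.05 = -1.7600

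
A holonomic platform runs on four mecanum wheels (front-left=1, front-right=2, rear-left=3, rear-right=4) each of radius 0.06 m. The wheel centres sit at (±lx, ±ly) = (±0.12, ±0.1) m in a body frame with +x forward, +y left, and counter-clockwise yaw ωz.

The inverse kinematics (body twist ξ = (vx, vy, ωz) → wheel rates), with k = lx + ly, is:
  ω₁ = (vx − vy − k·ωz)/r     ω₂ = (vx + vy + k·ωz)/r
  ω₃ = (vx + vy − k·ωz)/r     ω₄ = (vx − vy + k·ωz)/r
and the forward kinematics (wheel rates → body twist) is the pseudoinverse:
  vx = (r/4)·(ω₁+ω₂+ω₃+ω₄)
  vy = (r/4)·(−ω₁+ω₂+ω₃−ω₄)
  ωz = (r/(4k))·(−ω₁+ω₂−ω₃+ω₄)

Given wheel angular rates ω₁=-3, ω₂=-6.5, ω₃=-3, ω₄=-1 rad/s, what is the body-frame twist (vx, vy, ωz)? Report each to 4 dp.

k = lx + ly = 0.12 + 0.1 = 0.2200
ω₁+ω₂+ω₃+ω₄ = -13.5000  →  vx = (0.06/4)·-13.5000 = -0.2025
−ω₁+ω₂+ω₃−ω₄ = -5.5000  →  vy = (0.06/4)·-5.5000 = -0.0825
−ω₁+ω₂−ω₃+ω₄ = -1.5000  →  ωz = (0.06/0.8800)·-1.5000 = -0.1023

(-0.2025, -0.0825, -0.1023)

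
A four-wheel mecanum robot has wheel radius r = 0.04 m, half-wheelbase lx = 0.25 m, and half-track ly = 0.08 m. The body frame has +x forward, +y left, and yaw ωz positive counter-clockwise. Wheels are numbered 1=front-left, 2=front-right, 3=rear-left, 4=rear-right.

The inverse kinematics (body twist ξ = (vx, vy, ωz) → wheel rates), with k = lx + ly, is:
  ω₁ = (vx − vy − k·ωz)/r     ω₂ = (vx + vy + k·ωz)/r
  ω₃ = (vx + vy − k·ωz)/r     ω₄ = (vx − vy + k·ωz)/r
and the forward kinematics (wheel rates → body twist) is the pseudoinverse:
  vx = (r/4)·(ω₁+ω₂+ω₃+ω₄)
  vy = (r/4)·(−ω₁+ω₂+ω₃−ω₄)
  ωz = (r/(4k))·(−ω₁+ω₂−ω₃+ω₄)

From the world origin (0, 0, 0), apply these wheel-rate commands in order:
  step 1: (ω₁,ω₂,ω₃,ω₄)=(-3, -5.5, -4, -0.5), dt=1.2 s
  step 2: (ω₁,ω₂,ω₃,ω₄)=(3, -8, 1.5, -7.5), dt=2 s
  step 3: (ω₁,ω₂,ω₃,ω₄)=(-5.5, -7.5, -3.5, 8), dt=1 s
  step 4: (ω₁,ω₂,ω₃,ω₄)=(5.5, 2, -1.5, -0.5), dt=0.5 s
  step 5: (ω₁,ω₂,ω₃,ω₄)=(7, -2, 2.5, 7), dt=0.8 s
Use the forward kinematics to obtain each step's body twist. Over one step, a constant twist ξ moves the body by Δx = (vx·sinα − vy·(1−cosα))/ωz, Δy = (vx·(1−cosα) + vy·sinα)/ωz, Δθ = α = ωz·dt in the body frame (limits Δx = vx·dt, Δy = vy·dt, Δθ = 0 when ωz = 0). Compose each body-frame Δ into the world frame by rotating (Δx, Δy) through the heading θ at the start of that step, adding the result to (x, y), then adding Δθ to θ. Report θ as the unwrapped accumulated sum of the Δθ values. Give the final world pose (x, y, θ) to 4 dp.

step 1: ξ=(vx,vy,ωz)=(-0.1300, -0.0600, 0.0303), dt=1.2 → body Δ=(-0.1547, -0.0748, 0.0364) → world pose (-0.1547, -0.0748, 0.0364)
step 2: ξ=(vx,vy,ωz)=(-0.1100, -0.0200, -0.6061), dt=2.0 → body Δ=(-0.1914, 0.0869, -1.2121) → world pose (-0.3491, 0.0051, -1.1758)
step 3: ξ=(vx,vy,ωz)=(-0.0850, -0.1350, 0.2879), dt=1.0 → body Δ=(-0.0645, -0.1453, 0.2879) → world pose (-0.5080, 0.0087, -0.8879)
step 4: ξ=(vx,vy,ωz)=(0.0550, -0.0450, -0.0758), dt=0.5 → body Δ=(0.0271, -0.0230, -0.0379) → world pose (-0.5088, -0.0268, -0.9258)
step 5: ξ=(vx,vy,ωz)=(0.1450, -0.1350, -0.1364), dt=0.8 → body Δ=(0.1099, -0.1141, -0.1091) → world pose (-0.5339, -0.1832, -1.0348)

(-0.5339, -0.1832, -1.0348)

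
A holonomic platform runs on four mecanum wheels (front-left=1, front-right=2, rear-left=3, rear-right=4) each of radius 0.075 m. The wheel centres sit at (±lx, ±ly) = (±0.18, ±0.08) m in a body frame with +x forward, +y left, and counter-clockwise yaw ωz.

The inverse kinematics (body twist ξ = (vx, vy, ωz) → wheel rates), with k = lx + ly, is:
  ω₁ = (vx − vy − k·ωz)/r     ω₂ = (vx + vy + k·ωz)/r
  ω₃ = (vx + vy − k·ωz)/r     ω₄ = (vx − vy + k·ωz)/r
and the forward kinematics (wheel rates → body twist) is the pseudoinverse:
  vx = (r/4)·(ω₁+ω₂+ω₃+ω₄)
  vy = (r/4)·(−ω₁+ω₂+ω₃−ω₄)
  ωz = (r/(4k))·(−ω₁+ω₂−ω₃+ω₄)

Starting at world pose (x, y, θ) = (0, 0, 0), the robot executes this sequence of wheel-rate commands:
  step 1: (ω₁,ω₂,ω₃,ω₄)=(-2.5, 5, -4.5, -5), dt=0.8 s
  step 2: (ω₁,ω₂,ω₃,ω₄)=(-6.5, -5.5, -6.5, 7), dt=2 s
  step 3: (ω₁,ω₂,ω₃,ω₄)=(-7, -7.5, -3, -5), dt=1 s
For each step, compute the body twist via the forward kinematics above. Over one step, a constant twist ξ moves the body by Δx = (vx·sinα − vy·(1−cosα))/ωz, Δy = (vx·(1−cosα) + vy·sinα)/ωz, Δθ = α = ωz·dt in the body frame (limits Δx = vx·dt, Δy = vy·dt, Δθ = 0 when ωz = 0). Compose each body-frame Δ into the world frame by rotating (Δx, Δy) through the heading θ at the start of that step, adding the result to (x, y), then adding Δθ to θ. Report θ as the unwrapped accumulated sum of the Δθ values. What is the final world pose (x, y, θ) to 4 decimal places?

(0.5090, -0.6091, 2.3149)

step 1: ξ=(vx,vy,ωz)=(-0.1312, 0.1500, 0.5048), dt=0.8 → body Δ=(-0.1261, 0.0958, 0.4038) → world pose (-0.1261, 0.0958, 0.4038)
step 2: ξ=(vx,vy,ωz)=(-0.2156, -0.2344, 1.0457), dt=2.0 → body Δ=(0.1567, -0.5032, 2.0913) → world pose (0.2158, -0.3053, 2.4952)
step 3: ξ=(vx,vy,ωz)=(-0.4219, 0.0281, -0.1803), dt=1.0 → body Δ=(-0.4171, 0.0659, -0.1803) → world pose (0.5090, -0.6091, 2.3149)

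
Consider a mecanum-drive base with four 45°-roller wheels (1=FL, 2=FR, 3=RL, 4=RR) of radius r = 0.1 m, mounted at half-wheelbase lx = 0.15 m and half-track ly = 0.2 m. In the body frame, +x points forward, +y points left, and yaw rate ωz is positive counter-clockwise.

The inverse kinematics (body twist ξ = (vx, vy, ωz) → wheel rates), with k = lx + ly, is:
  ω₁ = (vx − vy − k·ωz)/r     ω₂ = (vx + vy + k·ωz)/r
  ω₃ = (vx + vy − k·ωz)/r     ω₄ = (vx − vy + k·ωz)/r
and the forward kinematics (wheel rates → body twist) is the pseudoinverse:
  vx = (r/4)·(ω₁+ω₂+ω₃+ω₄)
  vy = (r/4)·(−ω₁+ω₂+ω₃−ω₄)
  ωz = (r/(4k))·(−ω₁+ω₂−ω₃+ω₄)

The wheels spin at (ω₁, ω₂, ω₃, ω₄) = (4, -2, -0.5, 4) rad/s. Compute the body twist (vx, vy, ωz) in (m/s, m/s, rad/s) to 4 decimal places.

k = lx + ly = 0.15 + 0.2 = 0.3500
ω₁+ω₂+ω₃+ω₄ = 5.5000  →  vx = (0.1/4)·5.5000 = 0.1375
−ω₁+ω₂+ω₃−ω₄ = -10.5000  →  vy = (0.1/4)·-10.5000 = -0.2625
−ω₁+ω₂−ω₃+ω₄ = -1.5000  →  ωz = (0.1/1.4000)·-1.5000 = -0.1071

(0.1375, -0.2625, -0.1071)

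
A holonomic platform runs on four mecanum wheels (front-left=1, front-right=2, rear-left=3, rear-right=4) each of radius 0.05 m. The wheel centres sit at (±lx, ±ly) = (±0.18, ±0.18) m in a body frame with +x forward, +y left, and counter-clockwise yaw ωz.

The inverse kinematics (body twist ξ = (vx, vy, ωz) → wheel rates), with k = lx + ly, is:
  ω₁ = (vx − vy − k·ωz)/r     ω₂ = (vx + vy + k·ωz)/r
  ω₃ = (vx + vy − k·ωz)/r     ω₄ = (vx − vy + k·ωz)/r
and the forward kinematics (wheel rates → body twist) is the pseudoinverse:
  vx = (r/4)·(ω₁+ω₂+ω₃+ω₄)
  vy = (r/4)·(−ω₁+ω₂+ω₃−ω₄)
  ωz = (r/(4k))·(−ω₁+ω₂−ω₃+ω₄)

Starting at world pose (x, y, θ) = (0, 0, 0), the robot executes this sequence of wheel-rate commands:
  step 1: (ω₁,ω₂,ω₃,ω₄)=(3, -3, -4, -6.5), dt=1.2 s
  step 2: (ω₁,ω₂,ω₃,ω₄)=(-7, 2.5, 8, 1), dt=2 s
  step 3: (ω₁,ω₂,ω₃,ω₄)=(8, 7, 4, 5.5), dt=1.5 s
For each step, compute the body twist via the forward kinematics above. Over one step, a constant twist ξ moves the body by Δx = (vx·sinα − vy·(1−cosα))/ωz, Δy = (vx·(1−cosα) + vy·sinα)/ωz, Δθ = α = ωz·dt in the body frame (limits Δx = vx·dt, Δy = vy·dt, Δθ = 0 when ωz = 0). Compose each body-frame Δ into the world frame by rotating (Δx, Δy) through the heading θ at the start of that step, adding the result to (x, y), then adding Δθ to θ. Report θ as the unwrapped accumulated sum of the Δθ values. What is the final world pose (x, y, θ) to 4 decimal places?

(0.4989, 0.2210, -0.1545)

step 1: ξ=(vx,vy,ωz)=(-0.1313, -0.0438, -0.2951), dt=1.2 → body Δ=(-0.1634, -0.0238, -0.3542) → world pose (-0.1634, -0.0238, -0.3542)
step 2: ξ=(vx,vy,ωz)=(0.0562, 0.2063, 0.0868), dt=2.0 → body Δ=(0.0762, 0.4202, 0.1736) → world pose (0.0538, 0.3439, -0.1806)
step 3: ξ=(vx,vy,ωz)=(0.3063, -0.0312, 0.0174), dt=1.5 → body Δ=(0.4599, -0.0409, 0.0260) → world pose (0.4989, 0.2210, -0.1545)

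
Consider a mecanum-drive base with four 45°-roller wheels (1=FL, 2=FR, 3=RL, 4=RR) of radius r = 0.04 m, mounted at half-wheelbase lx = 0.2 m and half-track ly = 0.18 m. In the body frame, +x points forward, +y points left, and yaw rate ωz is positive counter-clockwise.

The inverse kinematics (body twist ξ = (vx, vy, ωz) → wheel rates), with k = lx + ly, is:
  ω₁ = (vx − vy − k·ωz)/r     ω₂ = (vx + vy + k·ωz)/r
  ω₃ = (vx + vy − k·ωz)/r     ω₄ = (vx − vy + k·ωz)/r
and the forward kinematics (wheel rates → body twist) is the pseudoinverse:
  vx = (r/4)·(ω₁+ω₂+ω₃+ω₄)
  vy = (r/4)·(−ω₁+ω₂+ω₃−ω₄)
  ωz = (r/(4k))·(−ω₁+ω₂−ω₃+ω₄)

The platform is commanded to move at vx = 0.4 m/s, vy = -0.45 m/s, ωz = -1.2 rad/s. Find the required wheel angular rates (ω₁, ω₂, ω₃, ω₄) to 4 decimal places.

(32.6500, -12.6500, 10.1500, 9.8500)

k = lx + ly = 0.2 + 0.18 = 0.3800;  k·ωz = 0.3800·-1.2 = -0.4560
ω₁ (FL) = (vx − vy − k·ωz)/r = 1.3060/0.04 = 32.6500
ω₂ (FR) = (vx + vy + k·ωz)/r = -0.5060/0.04 = -12.6500
ω₃ (RL) = (vx + vy − k·ωz)/r = 0.4060/0.04 = 10.1500
ω₄ (RR) = (vx − vy + k·ωz)/r = 0.3940/0.04 = 9.8500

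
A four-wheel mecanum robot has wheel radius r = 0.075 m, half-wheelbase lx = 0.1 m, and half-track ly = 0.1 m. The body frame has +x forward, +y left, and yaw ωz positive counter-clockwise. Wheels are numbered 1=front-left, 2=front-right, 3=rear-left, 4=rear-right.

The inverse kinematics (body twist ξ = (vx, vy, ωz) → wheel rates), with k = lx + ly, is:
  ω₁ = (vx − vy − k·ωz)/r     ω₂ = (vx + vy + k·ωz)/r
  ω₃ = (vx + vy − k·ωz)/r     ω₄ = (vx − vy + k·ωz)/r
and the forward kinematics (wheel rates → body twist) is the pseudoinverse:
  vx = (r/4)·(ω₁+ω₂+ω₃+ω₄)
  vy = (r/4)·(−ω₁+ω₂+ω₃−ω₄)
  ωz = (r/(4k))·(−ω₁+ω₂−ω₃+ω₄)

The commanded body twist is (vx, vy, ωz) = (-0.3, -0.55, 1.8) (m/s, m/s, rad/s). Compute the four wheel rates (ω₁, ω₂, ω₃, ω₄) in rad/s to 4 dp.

(-1.4667, -6.5333, -16.1333, 8.1333)

k = lx + ly = 0.1 + 0.1 = 0.2000;  k·ωz = 0.2000·1.8 = 0.3600
ω₁ (FL) = (vx − vy − k·ωz)/r = -0.1100/0.075 = -1.4667
ω₂ (FR) = (vx + vy + k·ωz)/r = -0.4900/0.075 = -6.5333
ω₃ (RL) = (vx + vy − k·ωz)/r = -1.2100/0.075 = -16.1333
ω₄ (RR) = (vx − vy + k·ωz)/r = 0.6100/0.075 = 8.1333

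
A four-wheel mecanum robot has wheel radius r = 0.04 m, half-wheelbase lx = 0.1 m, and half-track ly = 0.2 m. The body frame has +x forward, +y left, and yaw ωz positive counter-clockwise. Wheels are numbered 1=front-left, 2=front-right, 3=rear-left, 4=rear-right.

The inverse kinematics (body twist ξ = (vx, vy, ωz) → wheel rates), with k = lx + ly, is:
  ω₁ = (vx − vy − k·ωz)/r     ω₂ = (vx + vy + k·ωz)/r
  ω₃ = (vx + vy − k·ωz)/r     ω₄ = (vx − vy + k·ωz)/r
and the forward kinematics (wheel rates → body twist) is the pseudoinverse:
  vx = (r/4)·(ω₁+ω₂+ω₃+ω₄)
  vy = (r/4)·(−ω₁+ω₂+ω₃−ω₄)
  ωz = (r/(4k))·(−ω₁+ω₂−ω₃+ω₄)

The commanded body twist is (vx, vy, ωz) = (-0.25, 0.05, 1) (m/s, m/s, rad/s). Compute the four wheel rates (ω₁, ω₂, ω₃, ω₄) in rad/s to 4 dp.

(-15.0000, 2.5000, -12.5000, 0.0000)

k = lx + ly = 0.1 + 0.2 = 0.3000;  k·ωz = 0.3000·1 = 0.3000
ω₁ (FL) = (vx − vy − k·ωz)/r = -0.6000/0.04 = -15.0000
ω₂ (FR) = (vx + vy + k·ωz)/r = 0.1000/0.04 = 2.5000
ω₃ (RL) = (vx + vy − k·ωz)/r = -0.5000/0.04 = -12.5000
ω₄ (RR) = (vx − vy + k·ωz)/r = 0.0000/0.04 = 0.0000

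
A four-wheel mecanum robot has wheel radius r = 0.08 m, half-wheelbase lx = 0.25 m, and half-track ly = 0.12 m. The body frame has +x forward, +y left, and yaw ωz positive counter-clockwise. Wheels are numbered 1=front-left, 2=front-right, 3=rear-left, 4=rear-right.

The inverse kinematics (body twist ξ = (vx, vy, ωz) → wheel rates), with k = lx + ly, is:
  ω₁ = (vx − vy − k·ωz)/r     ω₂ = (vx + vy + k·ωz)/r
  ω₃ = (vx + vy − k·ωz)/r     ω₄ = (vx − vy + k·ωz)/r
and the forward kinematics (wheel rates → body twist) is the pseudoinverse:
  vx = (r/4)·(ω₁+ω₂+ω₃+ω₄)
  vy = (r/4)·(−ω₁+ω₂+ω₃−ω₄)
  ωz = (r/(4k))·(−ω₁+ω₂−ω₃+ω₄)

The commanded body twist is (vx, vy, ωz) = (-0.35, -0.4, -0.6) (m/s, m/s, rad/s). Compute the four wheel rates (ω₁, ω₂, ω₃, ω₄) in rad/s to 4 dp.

(3.4000, -12.1500, -6.6000, -2.1500)

k = lx + ly = 0.25 + 0.12 = 0.3700;  k·ωz = 0.3700·-0.6 = -0.2220
ω₁ (FL) = (vx − vy − k·ωz)/r = 0.2720/0.08 = 3.4000
ω₂ (FR) = (vx + vy + k·ωz)/r = -0.9720/0.08 = -12.1500
ω₃ (RL) = (vx + vy − k·ωz)/r = -0.5280/0.08 = -6.6000
ω₄ (RR) = (vx − vy + k·ωz)/r = -0.1720/0.08 = -2.1500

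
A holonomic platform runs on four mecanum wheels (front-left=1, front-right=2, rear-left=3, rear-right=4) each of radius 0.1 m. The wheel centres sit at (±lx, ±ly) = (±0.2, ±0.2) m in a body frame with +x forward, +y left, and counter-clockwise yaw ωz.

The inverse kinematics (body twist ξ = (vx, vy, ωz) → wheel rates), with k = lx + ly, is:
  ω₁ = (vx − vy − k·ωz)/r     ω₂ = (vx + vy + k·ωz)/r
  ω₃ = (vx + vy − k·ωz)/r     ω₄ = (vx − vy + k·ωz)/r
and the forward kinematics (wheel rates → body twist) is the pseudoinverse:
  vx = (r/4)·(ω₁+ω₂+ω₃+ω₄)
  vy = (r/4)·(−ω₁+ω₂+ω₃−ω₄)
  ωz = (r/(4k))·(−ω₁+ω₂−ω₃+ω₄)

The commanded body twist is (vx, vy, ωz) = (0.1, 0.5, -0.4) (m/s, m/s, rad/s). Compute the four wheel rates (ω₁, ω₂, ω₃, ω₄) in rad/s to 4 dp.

(-2.4000, 4.4000, 7.6000, -5.6000)

k = lx + ly = 0.2 + 0.2 = 0.4000;  k·ωz = 0.4000·-0.4 = -0.1600
ω₁ (FL) = (vx − vy − k·ωz)/r = -0.2400/0.1 = -2.4000
ω₂ (FR) = (vx + vy + k·ωz)/r = 0.4400/0.1 = 4.4000
ω₃ (RL) = (vx + vy − k·ωz)/r = 0.7600/0.1 = 7.6000
ω₄ (RR) = (vx − vy + k·ωz)/r = -0.5600/0.1 = -5.6000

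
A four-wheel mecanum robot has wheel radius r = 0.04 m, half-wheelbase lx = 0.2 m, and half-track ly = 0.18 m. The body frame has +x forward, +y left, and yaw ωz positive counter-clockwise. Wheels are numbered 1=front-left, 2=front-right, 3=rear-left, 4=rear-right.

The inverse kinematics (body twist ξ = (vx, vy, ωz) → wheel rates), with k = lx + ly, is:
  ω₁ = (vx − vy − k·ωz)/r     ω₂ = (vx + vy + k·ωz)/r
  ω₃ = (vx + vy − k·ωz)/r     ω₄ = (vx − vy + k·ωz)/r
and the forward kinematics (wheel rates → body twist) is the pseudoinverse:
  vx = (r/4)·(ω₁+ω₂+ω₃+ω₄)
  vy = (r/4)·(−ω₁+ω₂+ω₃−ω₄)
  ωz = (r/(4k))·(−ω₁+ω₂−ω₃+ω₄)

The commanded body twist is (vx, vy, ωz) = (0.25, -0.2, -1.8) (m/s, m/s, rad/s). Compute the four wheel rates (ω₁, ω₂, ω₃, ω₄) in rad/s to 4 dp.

k = lx + ly = 0.2 + 0.18 = 0.3800;  k·ωz = 0.3800·-1.8 = -0.6840
ω₁ (FL) = (vx − vy − k·ωz)/r = 1.1340/0.04 = 28.3500
ω₂ (FR) = (vx + vy + k·ωz)/r = -0.6340/0.04 = -15.8500
ω₃ (RL) = (vx + vy − k·ωz)/r = 0.7340/0.04 = 18.3500
ω₄ (RR) = (vx − vy + k·ωz)/r = -0.2340/0.04 = -5.8500

(28.3500, -15.8500, 18.3500, -5.8500)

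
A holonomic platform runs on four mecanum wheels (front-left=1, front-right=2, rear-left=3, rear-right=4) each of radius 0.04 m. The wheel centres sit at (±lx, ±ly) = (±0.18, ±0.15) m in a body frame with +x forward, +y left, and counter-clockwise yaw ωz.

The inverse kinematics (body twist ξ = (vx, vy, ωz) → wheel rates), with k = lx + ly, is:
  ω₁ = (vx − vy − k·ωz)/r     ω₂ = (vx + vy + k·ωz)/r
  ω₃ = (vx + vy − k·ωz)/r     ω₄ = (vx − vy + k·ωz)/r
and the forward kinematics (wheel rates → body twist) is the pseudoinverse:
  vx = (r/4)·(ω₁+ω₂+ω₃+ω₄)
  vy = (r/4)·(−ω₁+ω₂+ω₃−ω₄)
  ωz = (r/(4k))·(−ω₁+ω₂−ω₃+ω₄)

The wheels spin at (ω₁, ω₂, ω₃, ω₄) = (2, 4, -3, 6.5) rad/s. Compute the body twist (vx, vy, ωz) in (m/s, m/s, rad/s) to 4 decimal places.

k = lx + ly = 0.18 + 0.15 = 0.3300
ω₁+ω₂+ω₃+ω₄ = 9.5000  →  vx = (0.04/4)·9.5000 = 0.0950
−ω₁+ω₂+ω₃−ω₄ = -7.5000  →  vy = (0.04/4)·-7.5000 = -0.0750
−ω₁+ω₂−ω₃+ω₄ = 11.5000  →  ωz = (0.04/1.3200)·11.5000 = 0.3485

(0.0950, -0.0750, 0.3485)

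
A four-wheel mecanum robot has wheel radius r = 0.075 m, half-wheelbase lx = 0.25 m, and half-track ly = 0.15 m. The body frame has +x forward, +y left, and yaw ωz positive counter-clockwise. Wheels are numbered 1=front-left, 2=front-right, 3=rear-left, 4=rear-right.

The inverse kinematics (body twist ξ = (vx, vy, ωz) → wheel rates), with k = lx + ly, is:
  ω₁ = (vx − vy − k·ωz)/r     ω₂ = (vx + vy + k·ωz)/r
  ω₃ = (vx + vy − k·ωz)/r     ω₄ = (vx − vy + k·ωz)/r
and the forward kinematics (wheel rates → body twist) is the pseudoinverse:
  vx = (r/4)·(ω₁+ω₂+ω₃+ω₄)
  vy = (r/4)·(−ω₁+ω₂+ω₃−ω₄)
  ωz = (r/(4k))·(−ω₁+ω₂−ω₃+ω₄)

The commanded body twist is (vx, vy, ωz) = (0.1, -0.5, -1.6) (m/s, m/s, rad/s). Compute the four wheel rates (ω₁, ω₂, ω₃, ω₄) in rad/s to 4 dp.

k = lx + ly = 0.25 + 0.15 = 0.4000;  k·ωz = 0.4000·-1.6 = -0.6400
ω₁ (FL) = (vx − vy − k·ωz)/r = 1.2400/0.075 = 16.5333
ω₂ (FR) = (vx + vy + k·ωz)/r = -1.0400/0.075 = -13.8667
ω₃ (RL) = (vx + vy − k·ωz)/r = 0.2400/0.075 = 3.2000
ω₄ (RR) = (vx − vy + k·ωz)/r = -0.0400/0.075 = -0.5333

(16.5333, -13.8667, 3.2000, -0.5333)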